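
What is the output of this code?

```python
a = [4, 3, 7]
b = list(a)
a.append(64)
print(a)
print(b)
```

Key concept: list() constructor creates copy.
Step by step:
`a = [4, 3, 7]` → a = [4, 3, 7]
`b = list(a)` → b = [4, 3, 7]
`a.append(64)` → a = [4, 3, 7, 64]
`print(a)` → prints [4, 3, 7, 64]
`print(b)` → prints [4, 3, 7]

Answer:
[4, 3, 7, 64]
[4, 3, 7]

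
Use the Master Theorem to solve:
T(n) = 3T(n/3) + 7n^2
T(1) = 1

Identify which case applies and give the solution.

a=3, b=3, f(n)=7n^2. log_3(3) = 1. Since c=2 > 1 and the regularity condition holds (3(n/3)^2 = (3/3^2)n^2 with 3/3^2 < 1), Case 3 applies: T(n) = Θ(f(n)) = O(n^2).

Answer: O(n^2) - Case 3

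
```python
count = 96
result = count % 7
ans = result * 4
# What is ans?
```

Trace:
`count = 96` → count = 96
`result = count % 7` → result = 5
`ans = result * 4` → ans = 20
So ans = 20

Answer: 20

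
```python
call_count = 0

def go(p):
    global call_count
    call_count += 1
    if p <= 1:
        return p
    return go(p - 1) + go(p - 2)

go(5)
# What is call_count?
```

Calls(p) = 1 + Calls(p-1) + Calls(p-2); Calls(0)=Calls(1)=1. For p=5 this gives 15.

Answer: 15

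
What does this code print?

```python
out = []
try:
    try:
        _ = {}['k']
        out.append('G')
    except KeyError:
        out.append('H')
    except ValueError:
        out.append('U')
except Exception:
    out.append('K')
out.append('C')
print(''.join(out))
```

Execution trace: 'H' (inner except KeyError) → 'C' (after the try/except). Output: HC

Answer: HC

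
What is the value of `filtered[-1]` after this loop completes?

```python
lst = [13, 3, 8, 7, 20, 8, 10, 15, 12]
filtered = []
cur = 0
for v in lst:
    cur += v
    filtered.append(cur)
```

Cumulative sum ends at 96
`filtered` takes the values: [] → [13] → [13, 16] → [13, 16, 24] → [13, 16, 24, 31] → [13, 16, 24, 31, 51] → [13, 16, 24, 31, 51, 59] → [13, 16, 24, 31, 51, 59, 69] → [13, 16, 24, 31, 51, 59, 69, 84] → [13, 16, 24, 31, 51, 59, 69, 84, 96]
So `filtered[-1]` = 96

Answer: 96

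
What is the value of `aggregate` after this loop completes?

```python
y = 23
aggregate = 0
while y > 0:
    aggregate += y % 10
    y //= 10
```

Sum digits of 23
`aggregate` takes the values: 0 → 3 → 5

Answer: 5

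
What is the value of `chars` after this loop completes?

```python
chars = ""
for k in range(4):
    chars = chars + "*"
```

Repeat '*' 4 times
`chars` takes the values: "" → "*" → "**" → "***" → "****"

Answer: "****"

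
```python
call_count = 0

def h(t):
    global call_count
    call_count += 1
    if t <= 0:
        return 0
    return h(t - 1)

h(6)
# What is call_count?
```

Linear recursion stepping by 1: 7 calls from t=6 down to ≤0.

Answer: 7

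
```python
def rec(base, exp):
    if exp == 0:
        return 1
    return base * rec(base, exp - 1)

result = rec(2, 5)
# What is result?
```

rec(2, 5) = 2 * 2 * 2 * 2 * 2 = 32

Answer: 32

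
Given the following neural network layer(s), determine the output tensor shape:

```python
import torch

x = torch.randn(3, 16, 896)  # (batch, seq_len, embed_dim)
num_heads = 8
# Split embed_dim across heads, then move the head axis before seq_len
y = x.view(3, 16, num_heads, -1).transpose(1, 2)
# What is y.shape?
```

Input: (3, 16, 896) -> head_dim = 896 // 8 = 112; after view: (3, 16, 8, 112) -> after transpose(1, 2): (3, 8, 16, 112) -> Output: (3, 8, 16, 112)

Answer: (3, 8, 16, 112)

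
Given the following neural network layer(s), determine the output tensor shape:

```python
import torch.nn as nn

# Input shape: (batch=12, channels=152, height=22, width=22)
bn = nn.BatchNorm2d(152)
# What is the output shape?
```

Input: (12, 152, 22, 22) -> Output: (12, 152, 22, 22)

Answer: (12, 152, 22, 22)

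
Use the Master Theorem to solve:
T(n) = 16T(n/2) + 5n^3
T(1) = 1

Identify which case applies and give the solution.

a=16, b=2, f(n)=5n^3. log_2(16) = 4. Since c=3 < 4, Case 1 applies: T(n) = Θ(n^log_b(a)) = O(n^4).

Answer: O(n^4) - Case 1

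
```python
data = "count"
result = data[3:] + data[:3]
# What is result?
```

Trace:
`data = "count"` → data = 'count'
`result = data[3:] + data[:3]` → result = 'ntcou'
So result = 'ntcou'

Answer: 'ntcou'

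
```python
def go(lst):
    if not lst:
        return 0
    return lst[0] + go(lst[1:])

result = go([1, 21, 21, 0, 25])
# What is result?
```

1 + 21 + 21 + 0 + 25 + 0 = 68

Answer: 68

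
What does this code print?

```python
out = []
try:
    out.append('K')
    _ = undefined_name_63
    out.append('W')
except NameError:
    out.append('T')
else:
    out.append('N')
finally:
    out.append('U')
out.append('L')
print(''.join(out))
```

Execution trace: 'K' (try body) → 'T' (except NameError) → 'U' (finally) → 'L' (after the try/except). Output: KTUL

Answer: KTUL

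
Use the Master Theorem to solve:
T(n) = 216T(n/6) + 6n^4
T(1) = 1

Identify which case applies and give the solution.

a=216, b=6, f(n)=6n^4. log_6(216) = 3. Since c=4 > 3 and the regularity condition holds (216(n/6)^4 = (216/6^4)n^4 with 216/6^4 < 1), Case 3 applies: T(n) = Θ(f(n)) = O(n^4).

Answer: O(n^4) - Case 3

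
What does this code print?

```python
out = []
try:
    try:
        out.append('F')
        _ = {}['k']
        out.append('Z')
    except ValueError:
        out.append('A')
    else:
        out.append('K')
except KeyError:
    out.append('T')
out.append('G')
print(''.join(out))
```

Execution trace: 'F' (inner try body) → 'T' (outer except KeyError) → 'G' (after the try/except). Output: FTG

Answer: FTG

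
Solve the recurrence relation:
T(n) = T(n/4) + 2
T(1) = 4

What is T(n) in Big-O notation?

Each step divides n by 4 and adds 2. After log_4(n) steps we reach T(1)=4. So T(n) = 2·log_4(n) + 4 = O(log n).

Answer: O(log n)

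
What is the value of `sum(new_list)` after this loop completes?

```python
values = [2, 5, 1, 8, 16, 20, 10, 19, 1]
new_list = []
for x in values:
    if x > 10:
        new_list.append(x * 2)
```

Sum of doubled values > 10
`new_list` takes the values: [] → [32] → [32, 40] → [32, 40, 38]
So `sum(new_list)` = 110

Answer: 110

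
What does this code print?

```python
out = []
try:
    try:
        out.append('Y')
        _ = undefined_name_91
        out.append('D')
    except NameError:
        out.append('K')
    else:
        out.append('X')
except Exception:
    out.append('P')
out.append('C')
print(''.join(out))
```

Execution trace: 'Y' (inner try body) → 'K' (inner except NameError) → 'C' (after the try/except). Output: YKC

Answer: YKC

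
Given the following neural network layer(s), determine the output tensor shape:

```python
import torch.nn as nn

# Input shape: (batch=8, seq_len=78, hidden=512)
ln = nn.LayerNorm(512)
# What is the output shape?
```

Input: (8, 78, 512) -> Output: (8, 78, 512)

Answer: (8, 78, 512)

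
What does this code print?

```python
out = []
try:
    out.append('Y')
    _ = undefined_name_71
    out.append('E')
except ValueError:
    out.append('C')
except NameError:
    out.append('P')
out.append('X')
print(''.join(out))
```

Execution trace: 'Y' (try body) → 'P' (except NameError) → 'X' (after the try/except). Output: YPX

Answer: YPX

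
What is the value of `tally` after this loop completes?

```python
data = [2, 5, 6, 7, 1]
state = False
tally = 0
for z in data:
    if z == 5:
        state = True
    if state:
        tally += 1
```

Count elements after first 5 in [2, 5, 6, 7, 1]
`tally` takes the values: 0 → 1 → 2 → 3 → 4

Answer: 4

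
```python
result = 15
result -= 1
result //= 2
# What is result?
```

Trace:
`result = 15` → result = 15
`result -= 1` → result = 14
`result //= 2` → result = 7
So result = 7

Answer: 7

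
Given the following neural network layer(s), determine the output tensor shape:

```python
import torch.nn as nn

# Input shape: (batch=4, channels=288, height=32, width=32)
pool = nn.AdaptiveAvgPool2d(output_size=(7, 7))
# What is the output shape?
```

Input: (4, 288, 32, 32) -> Output: (4, 288, 7, 7)

Answer: (4, 288, 7, 7)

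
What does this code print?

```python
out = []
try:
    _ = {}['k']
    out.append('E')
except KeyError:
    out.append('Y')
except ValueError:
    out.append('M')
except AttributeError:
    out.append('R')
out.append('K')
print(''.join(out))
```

Execution trace: 'Y' (except KeyError) → 'K' (after the try/except). Output: YK

Answer: YK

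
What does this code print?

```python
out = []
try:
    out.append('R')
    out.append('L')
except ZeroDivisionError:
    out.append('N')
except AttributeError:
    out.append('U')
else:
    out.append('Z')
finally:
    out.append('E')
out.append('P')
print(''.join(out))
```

Execution trace: 'R' (try body) → 'L' (try body, no exception) → 'Z' (else) → 'E' (finally) → 'P' (after the try/except). Output: RLZEP

Answer: RLZEP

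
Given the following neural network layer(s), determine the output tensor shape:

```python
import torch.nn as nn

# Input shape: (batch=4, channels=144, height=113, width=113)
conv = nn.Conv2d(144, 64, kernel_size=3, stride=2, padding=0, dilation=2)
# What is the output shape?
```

Input: (4, 144, 113, 113) -> Output: (4, 64, 55, 55)

Answer: (4, 64, 55, 55)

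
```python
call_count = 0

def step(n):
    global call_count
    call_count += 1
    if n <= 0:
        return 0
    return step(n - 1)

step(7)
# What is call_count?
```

Linear recursion stepping by 1: 8 calls from n=7 down to ≤0.

Answer: 8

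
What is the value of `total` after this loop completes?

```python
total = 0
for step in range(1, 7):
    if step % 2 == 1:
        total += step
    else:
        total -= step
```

Add odd, subtract even
`total` takes the values: 0 → 1 → -1 → 2 → -2 → 3 → -3

Answer: -3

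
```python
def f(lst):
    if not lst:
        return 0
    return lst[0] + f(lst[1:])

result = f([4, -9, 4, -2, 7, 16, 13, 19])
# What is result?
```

4 + (-9) + 4 + (-2) + 7 + 16 + 13 + 19 + 0 = 52

Answer: 52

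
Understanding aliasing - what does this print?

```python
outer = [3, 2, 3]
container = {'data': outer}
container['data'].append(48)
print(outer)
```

Key concept: dict holds reference to list.
Step by step:
`outer = [3, 2, 3]` → outer = [3, 2, 3]
`container = {'data': outer}` → container = {'data': [3, 2, 3]}
`container['data'].append(48)` → outer = [3, 2, 3, 48]; container = {'data': [3, 2, 3, 48]}
`print(outer)` → prints [3, 2, 3, 48]

Answer: [3, 2, 3, 48]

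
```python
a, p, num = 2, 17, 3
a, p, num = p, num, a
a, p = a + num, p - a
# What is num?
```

Trace:
`a, p, num = 2, 17, 3` → a = 2; p = 17; num = 3
`a, p, num = p, num, a` → a = 17; p = 3; num = 2
`a, p = a + num, p - a` → a = 19; p = -14
So num = 2

Answer: 2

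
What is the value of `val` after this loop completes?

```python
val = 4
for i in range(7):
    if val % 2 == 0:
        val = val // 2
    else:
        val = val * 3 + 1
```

Collatz-style transformation from 4
`val` takes the values: 4 → 2 → 1 → 4 → 2 → 1 → 4 → 2

Answer: 2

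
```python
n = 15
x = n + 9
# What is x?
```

Trace:
`n = 15` → n = 15
`x = n + 9` → x = 24
So x = 24

Answer: 24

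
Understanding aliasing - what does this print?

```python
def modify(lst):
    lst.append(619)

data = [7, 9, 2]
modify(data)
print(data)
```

Key concept: function modifies passed list.
Step by step:
`data = [7, 9, 2]` → data = [7, 9, 2]
`modify(data)` → data = [7, 9, 2, 619]
`print(data)` → prints [7, 9, 2, 619]

Answer: [7, 9, 2, 619]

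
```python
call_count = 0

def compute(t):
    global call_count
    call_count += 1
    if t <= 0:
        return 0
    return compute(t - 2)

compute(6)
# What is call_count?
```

Linear recursion stepping by 2: 4 calls from t=6 down to ≤0.

Answer: 4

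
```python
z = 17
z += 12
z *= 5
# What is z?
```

Trace:
`z = 17` → z = 17
`z += 12` → z = 29
`z *= 5` → z = 145
So z = 145

Answer: 145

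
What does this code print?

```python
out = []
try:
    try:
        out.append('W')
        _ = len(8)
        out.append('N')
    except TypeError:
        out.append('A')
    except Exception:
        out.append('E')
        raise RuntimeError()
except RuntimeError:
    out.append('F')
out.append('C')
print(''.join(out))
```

Execution trace: 'W' (inner try body) → 'A' (inner except TypeError) → 'C' (after the try/except). Output: WAC

Answer: WAC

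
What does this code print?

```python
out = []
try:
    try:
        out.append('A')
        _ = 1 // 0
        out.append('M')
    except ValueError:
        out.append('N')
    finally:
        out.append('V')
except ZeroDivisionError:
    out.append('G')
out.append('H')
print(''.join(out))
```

Execution trace: 'A' (try body) → 'V' (finally) → 'G' (outer except ZeroDivisionError) → 'H' (after the try/except). Output: AVGH

Answer: AVGH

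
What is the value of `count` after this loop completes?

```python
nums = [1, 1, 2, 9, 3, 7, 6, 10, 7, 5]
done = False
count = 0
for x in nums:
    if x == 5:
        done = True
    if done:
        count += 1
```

Count elements after first 5 in [1, 1, 2, 9, 3, 7, 6, 10, 7, 5]
`count` takes the values: 0 → 1

Answer: 1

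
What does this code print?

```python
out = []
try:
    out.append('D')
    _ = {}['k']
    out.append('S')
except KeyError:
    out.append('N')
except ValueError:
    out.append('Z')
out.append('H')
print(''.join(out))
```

Execution trace: 'D' (try body) → 'N' (except KeyError) → 'H' (after the try/except). Output: DNH

Answer: DNH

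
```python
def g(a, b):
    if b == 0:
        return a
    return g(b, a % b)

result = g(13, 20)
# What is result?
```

g(13, 20) -> g(20, 13) -> g(13, 7) -> g(7, 6) -> g(6, 1) -> g(1, 0) -> 1

Answer: 1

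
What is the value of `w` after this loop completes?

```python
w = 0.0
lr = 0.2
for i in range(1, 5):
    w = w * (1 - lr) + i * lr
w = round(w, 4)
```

Moving average with lr=0.2
`w` takes the values: 0.0 → 0.2 → 0.56 → 1.048 → 1.6384

Answer: 1.6384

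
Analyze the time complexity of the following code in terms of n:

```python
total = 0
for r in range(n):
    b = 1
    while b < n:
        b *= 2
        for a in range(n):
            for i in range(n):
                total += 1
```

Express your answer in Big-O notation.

Each loop level contributes: n × log n × n × n. Multiplying the contributions gives O(n^3 log n).

Answer: O(n^3 log n)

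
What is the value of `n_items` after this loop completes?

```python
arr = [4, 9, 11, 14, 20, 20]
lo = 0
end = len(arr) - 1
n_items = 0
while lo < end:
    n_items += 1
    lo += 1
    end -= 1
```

Iterations until pointers meet (list length 6)
`n_items` takes the values: 0 → 1 → 2 → 3

Answer: 3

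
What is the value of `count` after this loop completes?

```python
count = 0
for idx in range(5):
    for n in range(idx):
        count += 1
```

Triangle number: 0+1+2+...+4
`count` takes the values: 0 → 1 → 2 → 3 → 4 → 5 → 6 → 7 → 8 → 9 → 10

Answer: 10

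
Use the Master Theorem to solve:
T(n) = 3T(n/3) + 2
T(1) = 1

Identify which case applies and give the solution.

a=3, b=3, f(n)=2. log_3(3) = 1. Since c=0 < 1, Case 1 applies: T(n) = Θ(n^log_b(a)) = O(n).

Answer: O(n) - Case 1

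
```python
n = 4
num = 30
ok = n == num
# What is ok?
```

Trace:
`n = 4` → n = 4
`num = 30` → num = 30
`ok = n == num` → ok = False
So ok = False

Answer: False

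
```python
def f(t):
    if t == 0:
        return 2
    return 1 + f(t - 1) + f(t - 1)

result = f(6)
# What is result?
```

f(t) = 1 + 2·f(t-1), f(0)=2. Closed form: (2+1)·2^6 - 1 = 191.

Answer: 191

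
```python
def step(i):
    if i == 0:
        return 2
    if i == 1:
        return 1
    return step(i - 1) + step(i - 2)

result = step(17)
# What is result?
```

Build up from base cases: step(0)=2, step(1)=1, step(2)=3, step(3)=4, step(4)=7, step(5)=11, step(6)=18, ..., step(17)=3571

Answer: 3571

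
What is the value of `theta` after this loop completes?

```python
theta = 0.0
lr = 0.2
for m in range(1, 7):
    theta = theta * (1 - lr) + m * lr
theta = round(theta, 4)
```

Moving average with lr=0.2
`theta` takes the values: 0.0 → 0.2 → 0.56 → 1.048 → 1.6384 → 2.31072 → 3.048576 → 3.0486

Answer: 3.0486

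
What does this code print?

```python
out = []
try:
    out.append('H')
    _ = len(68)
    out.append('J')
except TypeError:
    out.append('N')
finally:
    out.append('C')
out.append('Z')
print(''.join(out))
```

Execution trace: 'H' (try body) → 'N' (except TypeError) → 'C' (finally) → 'Z' (after the try/except). Output: HNCZ

Answer: HNCZ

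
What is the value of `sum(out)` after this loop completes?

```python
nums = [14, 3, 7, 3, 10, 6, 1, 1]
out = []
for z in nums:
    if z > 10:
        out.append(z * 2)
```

Sum of doubled values > 10
`out` takes the values: [] → [28]
So `sum(out)` = 28

Answer: 28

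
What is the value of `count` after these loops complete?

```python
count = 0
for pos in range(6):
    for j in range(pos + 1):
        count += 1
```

Triangle: 1 + 2 + ... + 6
`count` takes the values: 0 → 1 → 2 → 3 → 4 → 5 → 6 → 7 → 8 → 9 → 10 → 11 → 12 → 13 → 14 → 15 → 16 → 17 → 18 → 19 → 20 → 21

Answer: 21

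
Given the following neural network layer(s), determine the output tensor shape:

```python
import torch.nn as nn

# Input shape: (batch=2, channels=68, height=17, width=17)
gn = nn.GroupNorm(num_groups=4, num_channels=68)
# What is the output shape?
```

Input: (2, 68, 17, 17) -> Output: (2, 68, 17, 17)

Answer: (2, 68, 17, 17)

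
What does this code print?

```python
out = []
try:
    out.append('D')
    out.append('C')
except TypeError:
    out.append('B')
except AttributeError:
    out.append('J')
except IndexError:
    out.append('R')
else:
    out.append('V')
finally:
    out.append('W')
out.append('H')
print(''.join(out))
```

Execution trace: 'D' (try body) → 'C' (try body, no exception) → 'V' (else) → 'W' (finally) → 'H' (after the try/except). Output: DCVWH

Answer: DCVWH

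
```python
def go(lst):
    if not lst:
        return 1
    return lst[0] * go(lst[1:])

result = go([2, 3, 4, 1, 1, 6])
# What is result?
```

Product over [2, 3, 4, 1, 1, 6] = 2 * 3 * 4 * 1 * 1 * 6 = 144

Answer: 144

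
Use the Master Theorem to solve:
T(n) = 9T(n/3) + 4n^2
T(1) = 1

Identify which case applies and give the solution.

a=9, b=3, f(n)=4n^2. log_3(9) = 2. Since c=2 = 2, Case 2 applies: T(n) = Θ(n^log_b(a) · log n) = O(n^2 log n).

Answer: O(n^2 log n) - Case 2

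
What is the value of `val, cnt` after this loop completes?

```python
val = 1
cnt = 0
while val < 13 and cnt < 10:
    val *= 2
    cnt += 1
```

Double until >= 13 or 10 iterations
`val, cnt` takes the values: (1, 0) → (2, 0) → (2, 1) → (4, 1) → (4, 2) → (8, 2) → (8, 3) → (16, 3) → (16, 4)

Answer: 16, 4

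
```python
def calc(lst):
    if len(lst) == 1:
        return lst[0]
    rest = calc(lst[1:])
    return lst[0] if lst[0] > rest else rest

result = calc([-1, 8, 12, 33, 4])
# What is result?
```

Recursive max over [-1, 8, 12, 33, 4] = 33

Answer: 33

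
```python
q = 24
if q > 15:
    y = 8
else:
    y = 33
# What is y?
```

Trace:
`q = 24` → q = 24
`if q > 15: ...` → q > 15 is True → y = 8
So y = 8

Answer: 8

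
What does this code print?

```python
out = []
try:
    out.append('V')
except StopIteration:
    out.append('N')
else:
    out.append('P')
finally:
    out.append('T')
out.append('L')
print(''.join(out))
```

Execution trace: 'V' (try body, no exception) → 'P' (else) → 'T' (finally) → 'L' (after the try/except). Output: VPTL

Answer: VPTL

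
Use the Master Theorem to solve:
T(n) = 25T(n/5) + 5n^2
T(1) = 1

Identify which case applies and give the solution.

a=25, b=5, f(n)=5n^2. log_5(25) = 2. Since c=2 = 2, Case 2 applies: T(n) = Θ(n^log_b(a) · log n) = O(n^2 log n).

Answer: O(n^2 log n) - Case 2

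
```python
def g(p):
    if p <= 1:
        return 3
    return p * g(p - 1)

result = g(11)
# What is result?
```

g(11) = 11 * 10 * 9 * 8 * 7 * 6 * 5 * 4 * 3 * 2 * 3 = 119750400

Answer: 119750400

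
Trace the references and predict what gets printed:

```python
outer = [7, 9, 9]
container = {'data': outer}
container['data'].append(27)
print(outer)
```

Key concept: dict holds reference to list.
Step by step:
`outer = [7, 9, 9]` → outer = [7, 9, 9]
`container = {'data': outer}` → container = {'data': [7, 9, 9]}
`container['data'].append(27)` → outer = [7, 9, 9, 27]; container = {'data': [7, 9, 9, 27]}
`print(outer)` → prints [7, 9, 9, 27]

Answer: [7, 9, 9, 27]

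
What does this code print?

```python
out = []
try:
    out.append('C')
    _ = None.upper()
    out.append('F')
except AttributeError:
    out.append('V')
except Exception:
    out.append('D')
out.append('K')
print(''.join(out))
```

Execution trace: 'C' (try body) → 'V' (except AttributeError) → 'K' (after the try/except). Output: CVK

Answer: CVK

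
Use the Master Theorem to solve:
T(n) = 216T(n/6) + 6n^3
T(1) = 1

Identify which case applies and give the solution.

a=216, b=6, f(n)=6n^3. log_6(216) = 3. Since c=3 = 3, Case 2 applies: T(n) = Θ(n^log_b(a) · log n) = O(n^3 log n).

Answer: O(n^3 log n) - Case 2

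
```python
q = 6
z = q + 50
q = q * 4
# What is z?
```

Trace:
`q = 6` → q = 6
`z = q + 50` → z = 56
`q = q * 4` → q = 24
So z = 56

Answer: 56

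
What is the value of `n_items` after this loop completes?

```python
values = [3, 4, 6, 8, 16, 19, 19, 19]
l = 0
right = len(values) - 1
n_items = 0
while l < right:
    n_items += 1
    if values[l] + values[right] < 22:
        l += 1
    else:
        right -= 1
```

Steps to find pair summing to 22
`n_items` takes the values: 0 → 1 → 2 → 3 → 4 → 5 → 6 → 7

Answer: 7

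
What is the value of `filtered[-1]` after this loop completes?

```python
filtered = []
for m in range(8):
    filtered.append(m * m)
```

Last element of squares 0 to 7
`filtered` takes the values: [] → [0] → [0, 1] → [0, 1, 4] → [0, 1, 4, 9] → [0, 1, 4, 9, 16] → [0, 1, 4, 9, 16, 25] → [0, 1, 4, 9, 16, 25, 36] → [0, 1, 4, 9, 16, 25, 36, 49]
So `filtered[-1]` = 49

Answer: 49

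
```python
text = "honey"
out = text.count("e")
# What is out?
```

Trace:
`text = "honey"` → text = 'honey'
`out = text.count("e")` → out = 1
So out = 1

Answer: 1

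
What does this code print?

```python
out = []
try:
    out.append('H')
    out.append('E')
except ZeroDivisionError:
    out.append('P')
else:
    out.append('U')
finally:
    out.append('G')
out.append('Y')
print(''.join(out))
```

Execution trace: 'H' (try body) → 'E' (try body, no exception) → 'U' (else) → 'G' (finally) → 'Y' (after the try/except). Output: HEUGY

Answer: HEUGY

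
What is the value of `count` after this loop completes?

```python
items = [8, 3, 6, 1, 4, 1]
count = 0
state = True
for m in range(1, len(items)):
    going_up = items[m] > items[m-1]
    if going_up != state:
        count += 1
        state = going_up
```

Count direction changes in [8, 3, 6, 1, 4, 1]
`count` takes the values: 0 → 1 → 2 → 3 → 4 → 5

Answer: 5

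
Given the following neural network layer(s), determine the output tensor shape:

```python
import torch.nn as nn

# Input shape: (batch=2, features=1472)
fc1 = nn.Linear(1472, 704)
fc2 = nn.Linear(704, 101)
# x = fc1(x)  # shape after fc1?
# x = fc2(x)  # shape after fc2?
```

Input: (2, 1472) -> after fc1: (2, 704) -> Output: (2, 101)

Answer: (2, 101)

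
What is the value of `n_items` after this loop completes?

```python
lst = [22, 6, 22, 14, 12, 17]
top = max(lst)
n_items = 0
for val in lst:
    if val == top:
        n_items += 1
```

Count of max value 22 in [22, 6, 22, 14, 12, 17]
`n_items` takes the values: 0 → 1 → 2

Answer: 2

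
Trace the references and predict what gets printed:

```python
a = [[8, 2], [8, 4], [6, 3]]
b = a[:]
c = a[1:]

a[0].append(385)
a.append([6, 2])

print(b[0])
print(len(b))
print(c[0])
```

Key concept: slice with nested mutation.
Step by step:
`a = [[8, 2], [8, 4], [6, 3]]` → a = [[8, 2], [8, 4], [6, 3]]
`b = a[:]` → b = [[8, 2], [8, 4], [6, 3]]
`c = a[1:]` → c = [[8, 4], [6, 3]]
`a[0].append(385)` → a = [[8, 2, 385], [8, 4], [6, 3]]; b = [[8, 2, 385], [8, 4], [6, 3]]
`a.append([6, 2])` → a = [[8, 2, 385], [8, 4], [6, 3], [6, 2]]
`print(b[0])` → prints [8, 2, 385]
`print(len(b))` → prints 3
`print(c[0])` → prints [8, 4]

Answer:
[8, 2, 385]
3
[8, 4]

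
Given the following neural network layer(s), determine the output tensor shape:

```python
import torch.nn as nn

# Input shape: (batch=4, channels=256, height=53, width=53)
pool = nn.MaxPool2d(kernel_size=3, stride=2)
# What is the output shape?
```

Input: (4, 256, 53, 53) -> Output: (4, 256, 26, 26)

Answer: (4, 256, 26, 26)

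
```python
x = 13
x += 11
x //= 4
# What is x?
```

Trace:
`x = 13` → x = 13
`x += 11` → x = 24
`x //= 4` → x = 6
So x = 6

Answer: 6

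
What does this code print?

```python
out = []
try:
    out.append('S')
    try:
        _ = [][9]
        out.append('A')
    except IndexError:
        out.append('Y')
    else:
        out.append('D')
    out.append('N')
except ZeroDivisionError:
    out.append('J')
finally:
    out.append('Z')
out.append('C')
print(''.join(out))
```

Execution trace: 'S' (try body) → 'Y' (inner except IndexError) → 'N' (try body, no exception) → 'Z' (finally) → 'C' (after the try/except). Output: SYNZC

Answer: SYNZC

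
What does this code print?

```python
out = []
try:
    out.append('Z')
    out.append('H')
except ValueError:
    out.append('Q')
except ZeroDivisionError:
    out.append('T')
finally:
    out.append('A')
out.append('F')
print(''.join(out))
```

Execution trace: 'Z' (try body) → 'H' (try body, no exception) → 'A' (finally) → 'F' (after the try/except). Output: ZHAF

Answer: ZHAF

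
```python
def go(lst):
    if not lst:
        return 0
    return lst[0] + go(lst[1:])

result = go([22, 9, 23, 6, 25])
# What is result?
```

22 + 9 + 23 + 6 + 25 + 0 = 85

Answer: 85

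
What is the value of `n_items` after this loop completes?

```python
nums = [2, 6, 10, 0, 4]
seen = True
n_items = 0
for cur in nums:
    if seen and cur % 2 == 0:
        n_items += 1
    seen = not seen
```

Count even values at even positions
`n_items` takes the values: 0 → 1 → 2 → 3

Answer: 3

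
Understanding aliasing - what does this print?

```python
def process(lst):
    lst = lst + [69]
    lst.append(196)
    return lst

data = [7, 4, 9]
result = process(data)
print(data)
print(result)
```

Key concept: rebinding parameter vs mutation.
Step by step:
`data = [7, 4, 9]` → data = [7, 4, 9]
`result = process(data)` → result = [7, 4, 9, 69, 196]
`print(data)` → prints [7, 4, 9]
`print(result)` → prints [7, 4, 9, 69, 196]

Answer:
[7, 4, 9]
[7, 4, 9, 69, 196]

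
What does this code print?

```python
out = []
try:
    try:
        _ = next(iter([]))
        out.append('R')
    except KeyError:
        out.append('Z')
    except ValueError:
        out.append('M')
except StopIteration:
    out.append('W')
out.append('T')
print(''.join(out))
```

Execution trace: 'W' (outer except StopIteration) → 'T' (after the try/except). Output: WT

Answer: WT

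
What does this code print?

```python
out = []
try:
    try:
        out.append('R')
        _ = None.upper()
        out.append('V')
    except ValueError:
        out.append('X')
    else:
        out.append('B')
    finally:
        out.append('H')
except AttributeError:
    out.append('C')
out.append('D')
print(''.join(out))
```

Execution trace: 'R' (inner try body) → 'H' (inner finally) → 'C' (outer except AttributeError) → 'D' (after the try/except). Output: RHCD

Answer: RHCD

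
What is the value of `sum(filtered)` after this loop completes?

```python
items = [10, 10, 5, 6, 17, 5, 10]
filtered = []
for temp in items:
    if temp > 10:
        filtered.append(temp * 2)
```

Sum of doubled values > 10
`filtered` takes the values: [] → [34]
So `sum(filtered)` = 34

Answer: 34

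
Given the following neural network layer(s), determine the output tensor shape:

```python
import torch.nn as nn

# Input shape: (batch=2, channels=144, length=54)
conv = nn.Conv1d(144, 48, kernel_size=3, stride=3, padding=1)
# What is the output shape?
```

Input: (2, 144, 54) -> Output: (2, 48, 18)

Answer: (2, 48, 18)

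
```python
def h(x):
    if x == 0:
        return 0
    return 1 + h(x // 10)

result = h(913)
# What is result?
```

Count of digits of 913: 3

Answer: 3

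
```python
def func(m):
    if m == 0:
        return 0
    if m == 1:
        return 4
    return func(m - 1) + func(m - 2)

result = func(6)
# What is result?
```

Build up from base cases: func(0)=0, func(1)=4, func(2)=4, func(3)=8, func(4)=12, func(5)=20, func(6)=32

Answer: 32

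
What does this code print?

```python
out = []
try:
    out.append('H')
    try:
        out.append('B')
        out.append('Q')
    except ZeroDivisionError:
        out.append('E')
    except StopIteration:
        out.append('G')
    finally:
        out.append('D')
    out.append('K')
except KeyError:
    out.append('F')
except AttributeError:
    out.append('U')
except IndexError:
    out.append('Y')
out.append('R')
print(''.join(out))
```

Execution trace: 'H' (try body) → 'B' (inner try body) → 'Q' (inner try body, no exception) → 'D' (inner finally) → 'K' (try body, no exception) → 'R' (after the try/except). Output: HBQDKR

Answer: HBQDKR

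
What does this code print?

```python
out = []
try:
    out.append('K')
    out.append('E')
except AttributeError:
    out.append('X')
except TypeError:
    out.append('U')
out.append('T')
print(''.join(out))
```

Execution trace: 'K' (try body) → 'E' (try body, no exception) → 'T' (after the try/except). Output: KET

Answer: KET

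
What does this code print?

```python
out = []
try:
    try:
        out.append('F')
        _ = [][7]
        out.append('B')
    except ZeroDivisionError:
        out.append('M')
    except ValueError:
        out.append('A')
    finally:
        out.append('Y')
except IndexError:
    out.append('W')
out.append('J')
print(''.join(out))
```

Execution trace: 'F' (try body) → 'Y' (finally) → 'W' (outer except IndexError) → 'J' (after the try/except). Output: FYWJ

Answer: FYWJ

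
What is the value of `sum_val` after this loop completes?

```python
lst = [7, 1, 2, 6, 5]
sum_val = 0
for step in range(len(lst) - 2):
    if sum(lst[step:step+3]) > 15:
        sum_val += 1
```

Count windows with sum > 15
`sum_val` takes the values: 0

Answer: 0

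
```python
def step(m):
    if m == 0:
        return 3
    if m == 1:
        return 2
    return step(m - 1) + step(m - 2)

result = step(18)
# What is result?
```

Build up from base cases: step(0)=3, step(1)=2, step(2)=5, step(3)=7, step(4)=12, step(5)=19, step(6)=31, ..., step(18)=9959

Answer: 9959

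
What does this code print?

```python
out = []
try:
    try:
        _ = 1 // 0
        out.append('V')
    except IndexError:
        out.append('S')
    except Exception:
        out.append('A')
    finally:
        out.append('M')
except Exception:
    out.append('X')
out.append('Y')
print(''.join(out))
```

Execution trace: 'A' (inner except Exception) → 'M' (inner finally) → 'Y' (after the try/except). Output: AMY

Answer: AMY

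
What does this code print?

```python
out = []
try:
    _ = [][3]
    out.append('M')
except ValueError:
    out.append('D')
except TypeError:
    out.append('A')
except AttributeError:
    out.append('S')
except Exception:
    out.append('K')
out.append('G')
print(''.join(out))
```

Execution trace: 'K' (except Exception) → 'G' (after the try/except). Output: KG

Answer: KG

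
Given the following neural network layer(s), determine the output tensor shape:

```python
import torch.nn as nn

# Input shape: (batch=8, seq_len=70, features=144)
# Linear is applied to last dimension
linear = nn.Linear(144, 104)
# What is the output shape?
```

Input: (8, 70, 144) -> Output: (8, 70, 104)

Answer: (8, 70, 104)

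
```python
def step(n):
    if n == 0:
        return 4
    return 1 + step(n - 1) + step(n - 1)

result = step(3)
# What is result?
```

step(n) = 1 + 2·step(n-1), step(0)=4. Closed form: (4+1)·2^3 - 1 = 39.

Answer: 39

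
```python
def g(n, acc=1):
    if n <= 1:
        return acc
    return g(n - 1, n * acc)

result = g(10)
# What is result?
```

Accumulator trace (n, acc): (10, 1) -> (9, 10) -> (8, 90) -> (7, 720) -> (6, 5040) -> (5, 30240) -> (4, 151200) -> (3, 604800) -> (2, 1814400) -> (1, 3628800) -> return 3628800

Answer: 3628800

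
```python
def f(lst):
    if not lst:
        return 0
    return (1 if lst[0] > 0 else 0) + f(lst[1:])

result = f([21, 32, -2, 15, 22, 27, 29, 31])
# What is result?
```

Count of positive elements in [21, 32, -2, 15, 22, 27, 29, 31] = 7

Answer: 7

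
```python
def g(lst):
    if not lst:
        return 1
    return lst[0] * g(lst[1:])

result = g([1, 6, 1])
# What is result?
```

Product over [1, 6, 1] = 1 * 6 * 1 = 6

Answer: 6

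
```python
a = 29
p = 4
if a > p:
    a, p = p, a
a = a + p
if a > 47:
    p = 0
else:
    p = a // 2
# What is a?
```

Trace:
`a = 29` → a = 29
`p = 4` → p = 4
`if a > p: ...` → a > p is True → a = 4; p = 29
`a = a + p` → a = 33
`if a > 47: ...` → a > 47 is False, take else branch → p = 16
So a = 33

Answer: 33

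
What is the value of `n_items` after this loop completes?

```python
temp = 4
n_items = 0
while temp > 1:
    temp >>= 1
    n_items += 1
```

Count right shifts until 1
`n_items` takes the values: 0 → 1 → 2

Answer: 2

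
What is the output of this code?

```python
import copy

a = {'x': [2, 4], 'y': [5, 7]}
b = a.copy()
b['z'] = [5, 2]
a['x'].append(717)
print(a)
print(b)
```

Key concept: shallow copy of dict with mutable values.
Step by step:
`a = {'x': [2, 4], 'y': [5, 7]}` → a = {'x': [2, 4], 'y': [5, 7]}
`b = a.copy()` → b = {'x': [2, 4], 'y': [5, 7]}
`b['z'] = [5, 2]` → b = {'x': [2, 4], 'y': [5, 7], 'z': [5, 2]}
`a['x'].append(717)` → a = {'x': [2, 4, 717], 'y': [5, 7]}; b = {'x': [2, 4, 717], 'y': [5, 7], 'z': [5, 2]}
`print(a)` → prints {'x': [2, 4, 717], 'y': [5, 7]}
`print(b)` → prints {'x': [2, 4, 717], 'y': [5, 7], 'z': [5, 2]}

Answer:
{'x': [2, 4, 717], 'y': [5, 7]}
{'x': [2, 4, 717], 'y': [5, 7], 'z': [5, 2]}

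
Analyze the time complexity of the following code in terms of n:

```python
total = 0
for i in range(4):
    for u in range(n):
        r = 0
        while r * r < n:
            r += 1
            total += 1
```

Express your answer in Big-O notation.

Each loop level contributes: 1 × n × √n. Multiplying the contributions gives O(n√n).

Answer: O(n√n)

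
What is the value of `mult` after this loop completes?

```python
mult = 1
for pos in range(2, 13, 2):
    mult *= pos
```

Product of even numbers 2 to 12
`mult` takes the values: 1 → 2 → 8 → 48 → 384 → 3840 → 46080

Answer: 46080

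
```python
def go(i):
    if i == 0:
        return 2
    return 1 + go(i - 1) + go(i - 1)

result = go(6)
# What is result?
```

go(i) = 1 + 2·go(i-1), go(0)=2. Closed form: (2+1)·2^6 - 1 = 191.

Answer: 191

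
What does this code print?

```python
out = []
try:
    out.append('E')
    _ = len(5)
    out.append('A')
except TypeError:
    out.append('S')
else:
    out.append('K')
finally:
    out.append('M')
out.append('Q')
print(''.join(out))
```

Execution trace: 'E' (try body) → 'S' (except TypeError) → 'M' (finally) → 'Q' (after the try/except). Output: ESMQ

Answer: ESMQ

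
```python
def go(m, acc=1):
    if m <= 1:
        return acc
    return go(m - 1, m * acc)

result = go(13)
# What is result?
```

Accumulator trace (n, acc): (13, 1) -> (12, 13) -> (11, 156) -> (10, 1716) -> (9, 17160) -> (8, 154440) -> (7, 1235520) -> (6, 8648640) -> (5, 51891840) -> (4, 259459200) -> (3, 1037836800) -> (2, 3113510400) -> (1, 6227020800) -> return 6227020800

Answer: 6227020800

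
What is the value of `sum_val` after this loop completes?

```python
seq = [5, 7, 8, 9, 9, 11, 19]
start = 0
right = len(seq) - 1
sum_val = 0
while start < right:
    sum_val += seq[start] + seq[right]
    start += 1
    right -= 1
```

Sum of pairs from ends
`sum_val` takes the values: 0 → 24 → 42 → 59

Answer: 59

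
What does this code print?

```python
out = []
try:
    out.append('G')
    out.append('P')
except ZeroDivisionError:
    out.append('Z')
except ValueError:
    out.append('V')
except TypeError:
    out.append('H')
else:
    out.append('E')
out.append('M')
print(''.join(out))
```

Execution trace: 'G' (try body) → 'P' (try body, no exception) → 'E' (else) → 'M' (after the try/except). Output: GPEM

Answer: GPEM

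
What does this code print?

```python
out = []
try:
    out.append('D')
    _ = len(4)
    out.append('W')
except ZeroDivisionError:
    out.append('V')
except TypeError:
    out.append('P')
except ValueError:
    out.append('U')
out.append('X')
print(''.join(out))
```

Execution trace: 'D' (try body) → 'P' (except TypeError) → 'X' (after the try/except). Output: DPX

Answer: DPX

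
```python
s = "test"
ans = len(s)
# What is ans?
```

Trace:
`s = "test"` → s = 'test'
`ans = len(s)` → ans = 4
So ans = 4

Answer: 4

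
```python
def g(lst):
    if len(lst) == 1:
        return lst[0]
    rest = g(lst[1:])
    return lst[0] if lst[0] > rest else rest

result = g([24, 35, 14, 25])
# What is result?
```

Recursive max over [24, 35, 14, 25] = 35

Answer: 35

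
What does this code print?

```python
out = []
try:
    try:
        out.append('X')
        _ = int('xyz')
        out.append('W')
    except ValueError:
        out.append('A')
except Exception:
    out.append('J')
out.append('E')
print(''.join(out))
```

Execution trace: 'X' (inner try body) → 'A' (inner except ValueError) → 'E' (after the try/except). Output: XAE

Answer: XAE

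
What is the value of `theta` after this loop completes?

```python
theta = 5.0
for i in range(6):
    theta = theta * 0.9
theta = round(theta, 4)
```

Exponential decay: 5.0 * 0.9^6
`theta` takes the values: 5.0 → 4.5 → 4.05 → 3.645 → 3.2805 → 2.95245 → 2.657205 → 2.6572

Answer: 2.6572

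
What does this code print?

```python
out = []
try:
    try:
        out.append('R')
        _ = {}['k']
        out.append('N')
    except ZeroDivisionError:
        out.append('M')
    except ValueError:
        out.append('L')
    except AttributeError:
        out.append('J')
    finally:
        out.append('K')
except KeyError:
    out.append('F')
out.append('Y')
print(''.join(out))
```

Execution trace: 'R' (inner try body) → 'K' (inner finally) → 'F' (outer except KeyError) → 'Y' (after the try/except). Output: RKFY

Answer: RKFY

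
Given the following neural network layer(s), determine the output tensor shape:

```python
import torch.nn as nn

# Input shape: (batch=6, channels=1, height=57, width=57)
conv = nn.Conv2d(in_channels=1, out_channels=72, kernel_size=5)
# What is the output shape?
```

Input: (6, 1, 57, 57) -> Output: (6, 72, 53, 53)

Answer: (6, 72, 53, 53)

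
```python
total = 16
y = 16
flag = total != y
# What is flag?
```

Trace:
`total = 16` → total = 16
`y = 16` → y = 16
`flag = total != y` → flag = False
So flag = False

Answer: False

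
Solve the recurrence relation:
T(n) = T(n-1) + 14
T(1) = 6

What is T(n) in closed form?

Unrolling: T(n) = T(1) + 14·(n-1) = 6 + 14(n-1) = 14n - 8.

Answer: T(n) = 14n - 8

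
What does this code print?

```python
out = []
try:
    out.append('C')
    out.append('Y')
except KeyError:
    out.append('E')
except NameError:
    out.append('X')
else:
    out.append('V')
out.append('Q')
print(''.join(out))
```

Execution trace: 'C' (try body) → 'Y' (try body, no exception) → 'V' (else) → 'Q' (after the try/except). Output: CYVQ

Answer: CYVQ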